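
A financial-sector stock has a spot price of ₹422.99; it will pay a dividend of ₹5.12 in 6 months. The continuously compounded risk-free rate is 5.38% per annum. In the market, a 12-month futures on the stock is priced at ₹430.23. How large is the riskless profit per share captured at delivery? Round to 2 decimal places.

PV(dividends) I = 5.12·e^(−0.0538·6/12) = 4.9841
Fair futures F* = (S − I)·e^(rT) = (422.99 − 4.9841)·e^0.053800 = 418.0059 × 1.055274 = 441.1108
Market ₹430.23 < fair 441.1108: forward underpriced → reverse cash-and-carry (short the stock, invest proceeds at r, pay the dividends, go long the forward).
Profit at T = |F_mkt − F*| = |430.23 − 441.1108| = ₹10.88 per share

₹10.88 per share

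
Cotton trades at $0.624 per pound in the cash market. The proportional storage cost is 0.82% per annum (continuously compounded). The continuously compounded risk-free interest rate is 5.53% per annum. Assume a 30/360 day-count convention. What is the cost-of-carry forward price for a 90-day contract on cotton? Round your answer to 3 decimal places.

$0.634 per pound

Net carry = r + u − y = 0.0553 + 0.0082 − 0.0000 = 0.0635
F = S·e^((r+u−y)T) = 0.624 · e^(0.0635 × 90/360) = 0.624 · e^0.015875
= 0.624 × 1.016002 = $0.634 per pound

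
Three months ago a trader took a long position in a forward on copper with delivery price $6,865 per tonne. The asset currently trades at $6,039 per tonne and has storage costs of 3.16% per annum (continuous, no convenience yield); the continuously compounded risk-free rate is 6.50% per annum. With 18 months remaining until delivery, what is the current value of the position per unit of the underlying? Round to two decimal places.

$104.88 per tonne

Current fair forward for the remaining 18 months: F = S·e^((r + u)·T), (r + u) = 0.0650 + 0.0316 = 0.0966
F = 6039 · e^(0.0966 × 18/12) = 6039 × 1.15592397 = 6980.6249
Value of long forward = (F − K)·e^(−rT) = (6980.6249 − 6865) · e^(−0.0650·18/12)
= 115.6249 × 0.90710234 = 104.88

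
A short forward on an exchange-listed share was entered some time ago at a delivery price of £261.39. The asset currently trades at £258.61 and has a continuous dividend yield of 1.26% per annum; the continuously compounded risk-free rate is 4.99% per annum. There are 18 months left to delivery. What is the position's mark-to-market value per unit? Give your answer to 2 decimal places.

Current fair forward for the remaining 18 months: F = S·e^((r − q)·T), (r − q) = 0.0499 − 0.0126 = 0.0373
F = 258.61 · e^(0.0373 × 18/12) = 258.61 × 1.057545 = 273.4917
Value of long forward = (F − K)·e^(−rT) = (273.4917 − 261.39) · e^(−0.0499·18/12)
= 12.1017 × 0.927883 = 11.23
Short position value = −(long value) = -£11.23

-£11.23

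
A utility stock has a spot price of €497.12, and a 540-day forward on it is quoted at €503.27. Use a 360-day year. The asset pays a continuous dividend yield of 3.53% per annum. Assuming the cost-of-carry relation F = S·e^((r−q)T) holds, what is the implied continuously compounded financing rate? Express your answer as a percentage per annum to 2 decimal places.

From F = S·e^((r−q)T): (r − q) = ln(F/S)/T
ln(503.27/497.12) = ln(1.012371) = 0.012295
(r − q) = 0.012295 / (540/360) = 0.008197
r = ln(F/S)/T + q = 0.008197 + 0.0353 = 0.043497
r = 4.35%

4.35%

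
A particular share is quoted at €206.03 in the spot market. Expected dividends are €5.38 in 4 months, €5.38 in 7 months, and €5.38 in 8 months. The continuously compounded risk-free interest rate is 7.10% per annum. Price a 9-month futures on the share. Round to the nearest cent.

PV(dividends) I = 5.38·e^(−0.0710·4/12) + 5.38·e^(−0.0710·7/12) + 5.38·e^(−0.0710·8/12)
I = 5.2542 + 5.1617 + 5.1313 = 15.5472
F = (S − I)·e^(rT) = (206.03 − 15.5472) · e^(0.0710·9/12)
= 190.4828 · e^0.053250 = 190.4828 × 1.054693 = €200.90

€200.90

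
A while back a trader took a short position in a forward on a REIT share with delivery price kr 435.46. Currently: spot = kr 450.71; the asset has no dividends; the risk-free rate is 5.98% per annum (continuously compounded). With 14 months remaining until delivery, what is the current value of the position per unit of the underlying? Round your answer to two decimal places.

-kr 44.60

Current fair forward for the remaining 14 months: F = S·e^(r·T), r = 0.0598
F = 450.71 · e^(0.0598 × 14/12) = 450.71 × 1.072258 = 483.2774
Value of long forward = (F − K)·e^(−rT) = (483.2774 − 435.46) · e^(−0.0598·14/12)
= 47.8174 × 0.932611 = 44.60
Short position value = −(long value) = -kr 44.60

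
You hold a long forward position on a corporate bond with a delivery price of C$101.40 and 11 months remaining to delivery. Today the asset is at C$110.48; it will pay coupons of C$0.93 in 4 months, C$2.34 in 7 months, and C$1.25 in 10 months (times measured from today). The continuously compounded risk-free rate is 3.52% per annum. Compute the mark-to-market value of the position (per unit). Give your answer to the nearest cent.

PV(remaining coupons) I = 0.93·e^(−0.0352·4/12) + 2.34·e^(−0.0352·7/12) + 1.25·e^(−0.0352·10/12) = 4.4255
Current forward F = (S − I)·e^(rT) = (110.48 − 4.4255)·e^(0.0352·11/12) = 106.0545 × 1.032793 = 109.5323
Value (long) = (F − K)·e^(−rT) = (109.5323 − 101.40) × 0.968248 = 7.8741
Value = C$7.87

C$7.87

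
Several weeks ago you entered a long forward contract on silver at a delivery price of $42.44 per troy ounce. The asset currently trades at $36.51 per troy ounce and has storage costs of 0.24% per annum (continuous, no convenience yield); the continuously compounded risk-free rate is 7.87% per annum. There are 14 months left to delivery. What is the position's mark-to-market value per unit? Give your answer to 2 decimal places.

-$2.10 per troy ounce

Current fair forward for the remaining 14 months: F = S·e^((r + u)·T), (r + u) = 0.0787 + 0.0024 = 0.0811
F = 36.51 · e^(0.0811 × 14/12) = 36.51 × 1.099237 = 40.1331
Value of long forward = (F − K)·e^(−rT) = (40.1331 − 42.44) · e^(−0.0787·14/12)
= -2.3069 × 0.912272 = -2.10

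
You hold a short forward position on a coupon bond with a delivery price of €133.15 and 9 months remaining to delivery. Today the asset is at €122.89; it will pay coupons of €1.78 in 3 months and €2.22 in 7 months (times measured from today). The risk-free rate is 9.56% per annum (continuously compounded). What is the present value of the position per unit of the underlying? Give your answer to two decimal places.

PV(remaining coupons) I = 1.78·e^(−0.0956·3/12) + 2.22·e^(−0.0956·7/12) = 3.8375
Current forward F = (S − I)·e^(rT) = (122.89 − 3.8375)·e^(0.0956·9/12) = 119.0525 × 1.074333 = 127.9020
Value (long) = (F − K)·e^(−rT) = (127.9020 − 133.15) × 0.930810 = -4.8849
Short position value = −(long value) = €4.88

€4.88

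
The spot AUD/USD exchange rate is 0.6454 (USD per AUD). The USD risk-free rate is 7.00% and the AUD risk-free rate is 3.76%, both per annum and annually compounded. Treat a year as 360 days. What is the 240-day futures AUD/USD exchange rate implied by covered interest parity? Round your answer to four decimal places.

By covered interest parity, F = S · (1+r_USD)^T / (1+r_AUD)^T
= 0.6454 × 1.046138 / 1.024912 = 0.6454 × 1.020710
F = 0.6588 USD per AUD

0.6588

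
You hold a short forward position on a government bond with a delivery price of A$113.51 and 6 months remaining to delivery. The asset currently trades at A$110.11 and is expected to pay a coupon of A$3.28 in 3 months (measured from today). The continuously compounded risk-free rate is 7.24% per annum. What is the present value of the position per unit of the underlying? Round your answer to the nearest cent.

PV(remaining coupons) I = 3.28·e^(−0.0724·3/12) = 3.2212
Current forward F = (S − I)·e^(rT) = (110.11 − 3.2212)·e^(0.0724·6/12) = 106.8888 × 1.036863 = 110.8290
Value (long) = (F − K)·e^(−rT) = (110.8290 − 113.51) × 0.964447 = -2.5857
Short position value = −(long value) = A$2.59

A$2.59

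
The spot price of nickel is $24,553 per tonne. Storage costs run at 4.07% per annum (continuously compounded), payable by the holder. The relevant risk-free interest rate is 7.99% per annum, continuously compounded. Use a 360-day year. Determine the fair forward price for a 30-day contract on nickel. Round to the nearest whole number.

Net carry = r + u − y = 0.0799 + 0.0407 − 0.0000 = 0.1206
F = S·e^((r+u−y)T) = 24553 · e^(0.1206 × 30/360) = 24553 · e^0.010050
= 24553 × 1.010101 = $24,801 per tonne

$24,801 per tonne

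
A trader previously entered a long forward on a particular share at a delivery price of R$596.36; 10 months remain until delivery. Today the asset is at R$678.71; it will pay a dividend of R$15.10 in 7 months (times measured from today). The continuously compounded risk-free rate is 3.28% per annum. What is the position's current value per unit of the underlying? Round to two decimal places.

PV(remaining dividends) I = 15.10·e^(−0.0328·7/12) = 14.8138
Current forward F = (S − I)·e^(rT) = (678.71 − 14.8138)·e^(0.0328·10/12) = 663.8962 × 1.027710 = 682.2928
Value (long) = (F − K)·e^(−rT) = (682.2928 − 596.36) × 0.973037 = 83.6158
Value = R$83.62

R$83.62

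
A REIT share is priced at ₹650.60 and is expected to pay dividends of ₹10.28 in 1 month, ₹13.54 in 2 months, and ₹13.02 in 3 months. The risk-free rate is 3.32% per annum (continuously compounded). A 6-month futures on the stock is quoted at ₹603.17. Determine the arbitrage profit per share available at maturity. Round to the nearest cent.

₹21.08 per share

PV(dividends) I = 10.28·e^(−0.0332·1/12) + 13.54·e^(−0.0332·2/12) + 13.02·e^(−0.0332·3/12) = 36.6293
Fair futures F* = (S − I)·e^(rT) = (650.60 − 36.6293)·e^0.016600 = 613.9707 × 1.016739 = 624.2480
Market ₹603.17 < fair 624.2480: forward underpriced → reverse cash-and-carry (short the stock, invest proceeds at r, pay the dividends, go long the forward).
Profit at T = |F_mkt − F*| = |603.17 − 624.2480| = ₹21.08 per share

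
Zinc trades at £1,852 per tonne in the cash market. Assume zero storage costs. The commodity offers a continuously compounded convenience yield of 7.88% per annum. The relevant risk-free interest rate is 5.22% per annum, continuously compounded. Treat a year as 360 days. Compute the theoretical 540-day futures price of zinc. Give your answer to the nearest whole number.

£1,780 per tonne

Net carry = r + u − y = 0.0522 + 0.0000 − 0.0788 = -0.0266
F = S·e^((r+u−y)T) = 1852 · e^(-0.0266 × 540/360) = 1852 · e^-0.039900
= 1852 × 0.960886 = £1,780 per tonne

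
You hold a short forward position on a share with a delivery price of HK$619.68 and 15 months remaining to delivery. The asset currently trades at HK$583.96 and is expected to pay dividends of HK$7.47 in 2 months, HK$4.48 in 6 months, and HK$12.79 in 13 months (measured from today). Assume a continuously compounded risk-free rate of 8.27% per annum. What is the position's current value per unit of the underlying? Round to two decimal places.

PV(remaining dividends) I = 7.47·e^(−0.0827·2/12) + 4.48·e^(−0.0827·6/12) + 12.79·e^(−0.0827·13/12) = 23.3602
Current forward F = (S − I)·e^(rT) = (583.96 − 23.3602)·e^(0.0827·15/12) = 560.5998 × 1.108907 = 621.6530
Value (long) = (F − K)·e^(−rT) = (621.6530 − 619.68) × 0.901789 = 1.7792
Short position value = −(long value) = -HK$1.78

-HK$1.78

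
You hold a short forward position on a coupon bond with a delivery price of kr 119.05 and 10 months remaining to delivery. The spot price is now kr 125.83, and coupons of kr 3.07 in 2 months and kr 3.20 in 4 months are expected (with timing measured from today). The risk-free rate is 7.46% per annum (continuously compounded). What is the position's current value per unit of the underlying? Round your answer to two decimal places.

PV(remaining coupons) I = 3.07·e^(−0.0746·2/12) + 3.20·e^(−0.0746·4/12) = 6.1535
Current forward F = (S − I)·e^(rT) = (125.83 − 6.1535)·e^(0.0746·10/12) = 119.6765 × 1.064140 = 127.3526
Value (long) = (F − K)·e^(−rT) = (127.3526 − 119.05) × 0.939726 = 7.8022
Short position value = −(long value) = -kr 7.80

-kr 7.80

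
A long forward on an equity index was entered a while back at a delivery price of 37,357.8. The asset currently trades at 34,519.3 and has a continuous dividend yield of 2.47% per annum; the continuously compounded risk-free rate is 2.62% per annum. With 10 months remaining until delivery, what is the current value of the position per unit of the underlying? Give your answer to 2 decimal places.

-2734.95

Current fair forward for the remaining 10 months: F = S·e^((r − q)·T), (r − q) = 0.0262 − 0.0247 = 0.0015
F = 34519.3 · e^(0.0015 × 10/12) = 34519.3 × 1.00125078 = 34562.4761
Value of long forward = (F − K)·e^(−rT) = (34562.4761 − 37357.8) · e^(−0.0262·10/12)
= -2795.3239 × 0.97840329 = -2734.95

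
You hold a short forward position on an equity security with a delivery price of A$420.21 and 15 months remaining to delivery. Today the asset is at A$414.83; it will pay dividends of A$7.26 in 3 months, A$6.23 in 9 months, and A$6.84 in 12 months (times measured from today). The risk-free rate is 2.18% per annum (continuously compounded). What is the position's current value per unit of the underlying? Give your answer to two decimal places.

A$14.13

PV(remaining dividends) I = 7.26·e^(−0.0218·3/12) + 6.23·e^(−0.0218·9/12) + 6.84·e^(−0.0218·12/12) = 20.0420
Current forward F = (S − I)·e^(rT) = (414.83 − 20.0420)·e^(0.0218·15/12) = 394.7880 × 1.027625 = 405.6940
Value (long) = (F − K)·e^(−rT) = (405.6940 − 420.21) × 0.973118 = -14.1258
Short position value = −(long value) = A$14.13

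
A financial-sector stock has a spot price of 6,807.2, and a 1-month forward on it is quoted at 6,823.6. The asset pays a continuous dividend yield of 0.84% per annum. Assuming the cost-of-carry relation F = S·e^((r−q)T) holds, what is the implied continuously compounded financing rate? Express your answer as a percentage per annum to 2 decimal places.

From F = S·e^((r−q)T): (r − q) = ln(F/S)/T
ln(6823.6/6807.2) = ln(1.002409) = 0.002406
(r − q) = 0.002406 / (1/12) = 0.028872
r = ln(F/S)/T + q = 0.028872 + 0.0084 = 0.037272
r = 3.73%

3.73%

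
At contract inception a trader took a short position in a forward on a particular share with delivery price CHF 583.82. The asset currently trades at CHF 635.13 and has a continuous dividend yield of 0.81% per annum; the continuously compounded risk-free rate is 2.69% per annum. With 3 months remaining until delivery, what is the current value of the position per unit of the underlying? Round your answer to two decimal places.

Current fair forward for the remaining 3 months: F = S·e^((r − q)·T), (r − q) = 0.0269 − 0.0081 = 0.0188
F = 635.13 · e^(0.0188 × 3/12) = 635.13 × 1.004711 = 638.1221
Value of long forward = (F − K)·e^(−rT) = (638.1221 − 583.82) · e^(−0.0269·3/12)
= 54.3021 × 0.993298 = 53.94
Short position value = −(long value) = -CHF 53.94

-CHF 53.94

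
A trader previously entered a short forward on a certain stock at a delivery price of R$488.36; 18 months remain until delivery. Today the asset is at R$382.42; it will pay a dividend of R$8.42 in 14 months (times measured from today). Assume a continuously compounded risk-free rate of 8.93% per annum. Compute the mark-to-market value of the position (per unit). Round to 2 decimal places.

R$52.30

PV(remaining dividends) I = 8.42·e^(−0.0893·14/12) = 7.5869
Current forward F = (S − I)·e^(rT) = (382.42 − 7.5869)·e^(0.0893·18/12) = 374.8331 × 1.143336 = 428.5602
Value (long) = (F − K)·e^(−rT) = (428.5602 − 488.36) × 0.874634 = -52.3029
Short position value = −(long value) = R$52.30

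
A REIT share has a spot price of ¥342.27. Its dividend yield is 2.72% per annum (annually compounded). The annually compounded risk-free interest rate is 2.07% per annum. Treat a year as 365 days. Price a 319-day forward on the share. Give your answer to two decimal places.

F = S · (1+r)^T / (1+q)^T
= 342.27 × 1.018068 / 1.023732 = 342.27 × 0.994467
F = ¥340.38

¥340.38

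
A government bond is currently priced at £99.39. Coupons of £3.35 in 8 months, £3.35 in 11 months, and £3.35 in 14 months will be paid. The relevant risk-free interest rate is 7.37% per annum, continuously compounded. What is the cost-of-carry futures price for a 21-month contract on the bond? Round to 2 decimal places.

PV(coupons) I = 3.35·e^(−0.0737·8/12) + 3.35·e^(−0.0737·11/12) + 3.35·e^(−0.0737·14/12)
I = 3.1894 + 3.1312 + 3.0740 = 9.3946
F = (S − I)·e^(rT) = (99.39 − 9.3946) · e^(0.0737·21/12)
= 89.9954 · e^0.128975 = 89.9954 × 1.137662 = £102.38

£102.38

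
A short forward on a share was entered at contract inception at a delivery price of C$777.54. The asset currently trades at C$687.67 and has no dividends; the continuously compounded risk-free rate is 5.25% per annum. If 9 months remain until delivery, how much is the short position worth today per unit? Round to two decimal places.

C$59.85

Current fair forward for the remaining 9 months: F = S·e^(r·T), r = 0.0525
F = 687.67 · e^(0.0525 × 9/12) = 687.67 × 1.040160 = 715.2868
Value of long forward = (F − K)·e^(−rT) = (715.2868 − 777.54) · e^(−0.0525·9/12)
= -62.2532 × 0.961390 = -59.85
Short position value = −(long value) = C$59.85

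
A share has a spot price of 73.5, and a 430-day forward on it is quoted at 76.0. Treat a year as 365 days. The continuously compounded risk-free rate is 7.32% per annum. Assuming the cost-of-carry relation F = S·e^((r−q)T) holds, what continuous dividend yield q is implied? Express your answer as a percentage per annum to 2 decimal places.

From F = S·e^((r−q)T): (r − q) = ln(F/S)/T
ln(76.0/73.5) = ln(1.034014) = 0.033448
(r − q) = 0.033448 / (430/365) = 0.028392
q = r − ln(F/S)/T = 0.0732 − 0.028392 = 0.044808
q = 4.48%

4.48%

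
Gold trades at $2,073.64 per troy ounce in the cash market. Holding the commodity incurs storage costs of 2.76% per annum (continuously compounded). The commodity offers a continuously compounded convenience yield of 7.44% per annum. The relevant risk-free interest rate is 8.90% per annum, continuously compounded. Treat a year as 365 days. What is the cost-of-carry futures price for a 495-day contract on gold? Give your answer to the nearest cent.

Net carry = r + u − y = 0.0890 + 0.0276 − 0.0744 = 0.0422
F = S·e^((r+u−y)T) = 2073.64 · e^(0.0422 × 495/365) = 2073.64 · e^0.05723014
= 2073.64 × 1.05889948 = $2,195.78 per troy ounce

$2,195.78 per troy ounce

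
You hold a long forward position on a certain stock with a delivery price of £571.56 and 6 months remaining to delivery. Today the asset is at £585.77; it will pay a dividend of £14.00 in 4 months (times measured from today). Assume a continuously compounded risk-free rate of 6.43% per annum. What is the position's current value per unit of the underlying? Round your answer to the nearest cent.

£18.59

PV(remaining dividends) I = 14.00·e^(−0.0643·4/12) = 13.7031
Current forward F = (S − I)·e^(rT) = (585.77 − 13.7031)·e^(0.0643·6/12) = 572.0669 × 1.032672 = 590.7575
Value (long) = (F − K)·e^(−rT) = (590.7575 − 571.56) × 0.968361 = 18.5901
Value = £18.59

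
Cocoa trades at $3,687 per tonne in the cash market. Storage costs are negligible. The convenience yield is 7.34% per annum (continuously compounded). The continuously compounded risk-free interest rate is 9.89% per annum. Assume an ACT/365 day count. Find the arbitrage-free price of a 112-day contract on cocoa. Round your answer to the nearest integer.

$3,716 per tonne

Net carry = r + u − y = 0.0989 + 0.0000 − 0.0734 = 0.0255
F = S·e^((r+u−y)T) = 3687 · e^(0.0255 × 112/365) = 3687 · e^0.007825
= 3687 × 1.007856 = $3,716 per tonne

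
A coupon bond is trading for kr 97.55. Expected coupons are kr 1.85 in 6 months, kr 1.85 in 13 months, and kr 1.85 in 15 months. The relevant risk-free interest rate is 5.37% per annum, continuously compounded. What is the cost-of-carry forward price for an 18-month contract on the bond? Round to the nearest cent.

PV(coupons) I = 1.85·e^(−0.0537·6/12) + 1.85·e^(−0.0537·13/12) + 1.85·e^(−0.0537·15/12)
I = 1.8010 + 1.7454 + 1.7299 = 5.2763
F = (S − I)·e^(rT) = (97.55 − 5.2763) · e^(0.0537·18/12)
= 92.2737 · e^0.080550 = 92.2737 × 1.083883 = kr 100.01

kr 100.01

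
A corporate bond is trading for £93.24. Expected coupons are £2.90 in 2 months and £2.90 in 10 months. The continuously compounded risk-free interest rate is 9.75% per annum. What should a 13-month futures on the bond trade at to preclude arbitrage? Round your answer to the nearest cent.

PV(coupons) I = 2.90·e^(−0.0975·2/12) + 2.90·e^(−0.0975·10/12)
I = 2.8533 + 2.6737 = 5.5270
F = (S − I)·e^(rT) = (93.24 − 5.5270) · e^(0.0975·13/12)
= 87.7130 · e^0.105625 = 87.7130 × 1.111405 = £97.48

£97.48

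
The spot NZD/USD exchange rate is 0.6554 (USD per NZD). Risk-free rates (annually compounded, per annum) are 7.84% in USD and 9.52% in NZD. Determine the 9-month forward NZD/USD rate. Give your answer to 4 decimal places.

By covered interest parity, F = S · (1+r_USD)^T / (1+r_NZD)^T
= 0.6554 × 1.058242 / 1.070582 = 0.6554 × 0.988474
F = 0.6478 USD per NZD

0.6478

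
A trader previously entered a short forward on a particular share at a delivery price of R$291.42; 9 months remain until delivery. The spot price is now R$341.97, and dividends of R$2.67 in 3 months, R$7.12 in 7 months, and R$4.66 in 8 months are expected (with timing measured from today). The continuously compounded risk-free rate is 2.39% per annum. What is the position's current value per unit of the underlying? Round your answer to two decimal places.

-R$41.47

PV(remaining dividends) I = 2.67·e^(−0.0239·3/12) + 7.12·e^(−0.0239·7/12) + 4.66·e^(−0.0239·8/12) = 14.2619
Current forward F = (S − I)·e^(rT) = (341.97 − 14.2619)·e^(0.0239·9/12) = 327.7081 × 1.018087 = 333.6354
Value (long) = (F − K)·e^(−rT) = (333.6354 − 291.42) × 0.982235 = 41.4654
Short position value = −(long value) = -R$41.47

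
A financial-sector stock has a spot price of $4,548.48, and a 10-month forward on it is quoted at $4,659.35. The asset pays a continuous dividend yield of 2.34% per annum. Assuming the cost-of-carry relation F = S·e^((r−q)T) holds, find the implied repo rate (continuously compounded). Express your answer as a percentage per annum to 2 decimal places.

From F = S·e^((r−q)T): (r − q) = ln(F/S)/T
ln(4659.35/4548.48) = ln(1.024375) = 0.024083
(r − q) = 0.024083 / (10/12) = 0.028900
r = ln(F/S)/T + q = 0.028900 + 0.0234 = 0.052300
r = 5.23%

5.23%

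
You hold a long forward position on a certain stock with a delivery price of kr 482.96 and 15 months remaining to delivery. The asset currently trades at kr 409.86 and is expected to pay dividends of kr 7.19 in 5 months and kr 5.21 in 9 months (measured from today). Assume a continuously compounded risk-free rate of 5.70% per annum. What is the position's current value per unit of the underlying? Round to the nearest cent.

-kr 51.90

PV(remaining dividends) I = 7.19·e^(−0.0570·5/12) + 5.21·e^(−0.0570·9/12) = 12.0132
Current forward F = (S − I)·e^(rT) = (409.86 − 12.0132)·e^(0.0570·15/12) = 397.8468 × 1.073850 = 427.2278
Value (long) = (F − K)·e^(−rT) = (427.2278 − 482.96) × 0.931229 = -51.8994
Value = -kr 51.90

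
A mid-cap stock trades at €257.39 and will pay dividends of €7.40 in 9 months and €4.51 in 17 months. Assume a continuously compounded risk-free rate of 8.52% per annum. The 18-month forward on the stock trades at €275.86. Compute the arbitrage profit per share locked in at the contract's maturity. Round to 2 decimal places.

€4.19 per share

PV(dividends) I = 7.40·e^(−0.0852·9/12) + 4.51·e^(−0.0852·17/12) = 10.9391
Fair forward F* = (S − I)·e^(rT) = (257.39 − 10.9391)·e^0.127800 = 246.4509 × 1.136326 = 280.0486
Market €275.86 < fair 280.0486: forward underpriced → reverse cash-and-carry (short the stock, invest proceeds at r, pay the dividends, go long the forward).
Profit at T = |F_mkt − F*| = |275.86 − 280.0486| = €4.19 per share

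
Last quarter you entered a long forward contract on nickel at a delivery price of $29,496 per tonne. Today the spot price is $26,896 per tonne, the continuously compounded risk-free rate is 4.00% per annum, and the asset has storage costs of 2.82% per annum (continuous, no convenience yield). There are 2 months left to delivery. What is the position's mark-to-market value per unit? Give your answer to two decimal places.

Current fair forward for the remaining 2 months: F = S·e^((r + u)·T), (r + u) = 0.0400 + 0.0282 = 0.0682
F = 26896 · e^(0.0682 × 2/12) = 26896 × 1.01143151 = 27203.4619
Value of long forward = (F − K)·e^(−rT) = (27203.4619 − 29496) · e^(−0.0400·2/12)
= -2292.5381 × 0.99335551 = -2277.31

-$2277.31 per tonne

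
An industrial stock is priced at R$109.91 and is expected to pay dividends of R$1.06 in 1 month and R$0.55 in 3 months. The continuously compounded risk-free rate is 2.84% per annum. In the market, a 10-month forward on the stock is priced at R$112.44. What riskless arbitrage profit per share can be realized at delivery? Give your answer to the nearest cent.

PV(dividends) I = 1.06·e^(−0.0284·1/12) + 0.55·e^(−0.0284·3/12) = 1.6036
Fair forward F* = (S − I)·e^(rT) = (109.91 − 1.6036)·e^0.023667 = 108.3064 × 1.023949 = 110.9002
Market R$112.44 > fair 110.9002: forward overpriced → cash-and-carry (borrow at r, buy the stock and collect the dividends, short the forward).
Profit at T = |F_mkt − F*| = |112.44 − 110.9002| = R$1.54 per share

R$1.54 per share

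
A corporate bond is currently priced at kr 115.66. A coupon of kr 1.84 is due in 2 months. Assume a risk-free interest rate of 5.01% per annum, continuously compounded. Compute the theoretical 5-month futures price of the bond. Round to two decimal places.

PV(coupons) I = 1.84·e^(−0.0501·2/12)
I = 1.8247
F = (S − I)·e^(rT) = (115.66 − 1.8247) · e^(0.0501·5/12)
= 113.8353 · e^0.020875 = 113.8353 × 1.021094 = kr 116.24

kr 116.24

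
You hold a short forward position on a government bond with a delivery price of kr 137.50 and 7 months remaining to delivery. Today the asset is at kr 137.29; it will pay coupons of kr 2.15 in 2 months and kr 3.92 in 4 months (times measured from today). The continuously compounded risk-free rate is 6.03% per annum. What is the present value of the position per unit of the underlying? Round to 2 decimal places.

kr 1.43

PV(remaining coupons) I = 2.15·e^(−0.0603·2/12) + 3.92·e^(−0.0603·4/12) = 5.9705
Current forward F = (S − I)·e^(rT) = (137.29 − 5.9705)·e^(0.0603·7/12) = 131.3195 × 1.035801 = 136.0209
Value (long) = (F − K)·e^(−rT) = (136.0209 − 137.50) × 0.965436 = -1.4280
Short position value = −(long value) = kr 1.43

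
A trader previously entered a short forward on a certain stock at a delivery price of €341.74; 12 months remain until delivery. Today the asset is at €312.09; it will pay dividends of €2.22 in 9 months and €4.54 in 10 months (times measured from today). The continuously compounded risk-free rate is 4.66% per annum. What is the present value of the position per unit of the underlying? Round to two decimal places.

€20.60

PV(remaining dividends) I = 2.22·e^(−0.0466·9/12) + 4.54·e^(−0.0466·10/12) = 6.5108
Current forward F = (S − I)·e^(rT) = (312.09 − 6.5108)·e^(0.0466·12/12) = 305.5792 × 1.047703 = 320.1562
Value (long) = (F − K)·e^(−rT) = (320.1562 − 341.74) × 0.954469 = -20.6011
Short position value = −(long value) = €20.60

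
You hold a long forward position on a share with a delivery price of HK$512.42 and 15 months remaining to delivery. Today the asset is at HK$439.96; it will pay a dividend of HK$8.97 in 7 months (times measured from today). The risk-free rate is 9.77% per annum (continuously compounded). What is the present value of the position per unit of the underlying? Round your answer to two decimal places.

PV(remaining dividends) I = 8.97·e^(−0.0977·7/12) = 8.4731
Current forward F = (S − I)·e^(rT) = (439.96 − 8.4731)·e^(0.0977·15/12) = 431.4869 × 1.129895 = 487.5349
Value (long) = (F − K)·e^(−rT) = (487.5349 − 512.42) × 0.885038 = -22.0243
Value = -HK$22.02

-HK$22.02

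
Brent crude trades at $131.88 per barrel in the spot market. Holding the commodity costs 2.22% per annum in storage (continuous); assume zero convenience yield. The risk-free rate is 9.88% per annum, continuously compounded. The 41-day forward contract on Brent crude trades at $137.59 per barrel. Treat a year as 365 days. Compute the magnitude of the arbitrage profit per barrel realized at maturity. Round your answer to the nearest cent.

$3.91 per barrel

Fair forward: F* = S·e^(carry·T), with carry = (r + u) = 0.0988 + 0.0222 = 0.1210
F* = 131.88 · e^(0.1210 × 41/365) = 131.88 · e^0.013592 = 131.88 × 1.013685 = $133.6848
Market $137.59 > fair $133.6848: forward overpriced → cash-and-carry (buy spot, short the forward).
At maturity, profit = |F_mkt − F*| = |137.59 − 133.6848| = $3.91 per barrel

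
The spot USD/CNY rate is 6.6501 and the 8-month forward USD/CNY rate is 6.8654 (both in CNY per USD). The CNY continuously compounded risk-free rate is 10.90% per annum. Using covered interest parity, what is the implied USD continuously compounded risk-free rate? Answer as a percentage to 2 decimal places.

6.12%

F = S·e^((r_CNY − r_USD)T) ⇒ r_USD = r_CNY − ln(F/S)/T
ln(6.8654/6.6501) = 0.031862; /(8/12) = 0.047793
r_USD = 0.1090 − 0.047793 = 0.061207
r_USD = 6.12%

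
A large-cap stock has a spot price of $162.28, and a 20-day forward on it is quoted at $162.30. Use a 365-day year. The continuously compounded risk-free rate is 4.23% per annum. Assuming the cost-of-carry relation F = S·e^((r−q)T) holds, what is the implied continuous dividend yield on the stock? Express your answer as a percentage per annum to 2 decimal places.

4.01%

From F = S·e^((r−q)T): (r − q) = ln(F/S)/T
ln(162.30/162.28) = ln(1.000123) = 0.000123
(r − q) = 0.000123 / (20/365) = 0.002245
q = r − ln(F/S)/T = 0.0423 − 0.002245 = 0.040055
q = 4.01%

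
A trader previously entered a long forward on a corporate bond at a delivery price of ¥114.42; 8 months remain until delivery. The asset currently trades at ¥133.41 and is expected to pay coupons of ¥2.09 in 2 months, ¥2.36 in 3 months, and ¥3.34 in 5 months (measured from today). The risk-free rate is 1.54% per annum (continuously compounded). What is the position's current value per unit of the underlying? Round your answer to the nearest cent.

¥12.40

PV(remaining coupons) I = 2.09·e^(−0.0154·2/12) + 2.36·e^(−0.0154·3/12) + 3.34·e^(−0.0154·5/12) = 7.7542
Current forward F = (S − I)·e^(rT) = (133.41 − 7.7542)·e^(0.0154·8/12) = 125.6558 × 1.010320 = 126.9526
Value (long) = (F − K)·e^(−rT) = (126.9526 − 114.42) × 0.989786 = 12.4046
Value = ¥12.40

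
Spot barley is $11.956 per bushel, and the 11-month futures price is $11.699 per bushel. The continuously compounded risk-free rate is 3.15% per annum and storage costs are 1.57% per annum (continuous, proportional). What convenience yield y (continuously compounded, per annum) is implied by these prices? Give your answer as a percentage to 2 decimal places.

7.09%

F = S·e^((r+u−y)T) ⇒ (r+u−y) = ln(F/S)/T
ln(11.699/11.956) = -0.021730; /T ⇒ -0.023705
y = r + u − ln(F/S)/T = 0.0315 + 0.0157 + 0.023705 = 0.070905
y = 7.09%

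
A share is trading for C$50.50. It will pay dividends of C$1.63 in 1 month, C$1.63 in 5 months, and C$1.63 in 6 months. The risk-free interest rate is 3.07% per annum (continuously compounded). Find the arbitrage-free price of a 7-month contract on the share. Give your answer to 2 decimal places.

C$46.48

PV(dividends) I = 1.63·e^(−0.0307·1/12) + 1.63·e^(−0.0307·5/12) + 1.63·e^(−0.0307·6/12)
I = 1.6258 + 1.6093 + 1.6052 = 4.8403
F = (S − I)·e^(rT) = (50.50 − 4.8403) · e^(0.0307·7/12)
= 45.6597 · e^0.017908 = 45.6597 × 1.018069 = C$46.48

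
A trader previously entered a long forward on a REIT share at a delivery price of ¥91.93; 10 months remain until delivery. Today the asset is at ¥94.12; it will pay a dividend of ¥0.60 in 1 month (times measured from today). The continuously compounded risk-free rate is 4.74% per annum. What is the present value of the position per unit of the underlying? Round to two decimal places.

¥5.15

PV(remaining dividends) I = 0.60·e^(−0.0474·1/12) = 0.5976
Current forward F = (S − I)·e^(rT) = (94.12 − 0.5976)·e^(0.0474·10/12) = 93.5224 × 1.040290 = 97.2904
Value (long) = (F − K)·e^(−rT) = (97.2904 − 91.93) × 0.961270 = 5.1528
Value = ¥5.15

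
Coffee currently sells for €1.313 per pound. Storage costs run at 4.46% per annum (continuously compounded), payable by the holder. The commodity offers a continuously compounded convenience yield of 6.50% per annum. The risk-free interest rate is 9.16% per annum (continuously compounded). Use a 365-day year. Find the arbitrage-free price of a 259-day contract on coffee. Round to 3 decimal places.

€1.381 per pound

Net carry = r + u − y = 0.0916 + 0.0446 − 0.0650 = 0.0712
F = S·e^((r+u−y)T) = 1.313 · e^(0.0712 × 259/365) = 1.313 · e^0.050523
= 1.313 × 1.051821 = €1.381 per pound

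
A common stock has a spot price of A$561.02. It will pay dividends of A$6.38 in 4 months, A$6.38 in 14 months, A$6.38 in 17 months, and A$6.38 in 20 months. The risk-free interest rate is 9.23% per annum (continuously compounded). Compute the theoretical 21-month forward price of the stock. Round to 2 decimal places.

PV(dividends) I = 6.38·e^(−0.0923·4/12) + 6.38·e^(−0.0923·14/12) + 6.38·e^(−0.0923·17/12) + 6.38·e^(−0.0923·20/12)
I = 6.1867 + 5.7287 + 5.5980 + 5.4703 = 22.9837
F = (S − I)·e^(rT) = (561.02 − 22.9837) · e^(0.0923·21/12)
= 538.0363 · e^0.161525 = 538.0363 × 1.175302 = A$632.36

A$632.36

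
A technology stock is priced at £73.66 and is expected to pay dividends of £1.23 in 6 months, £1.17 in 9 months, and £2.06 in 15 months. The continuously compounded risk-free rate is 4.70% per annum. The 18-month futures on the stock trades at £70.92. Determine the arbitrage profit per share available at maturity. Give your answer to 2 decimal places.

£3.53 per share

PV(dividends) I = 1.23·e^(−0.0470·6/12) + 1.17·e^(−0.0470·9/12) + 2.06·e^(−0.0470·15/12) = 4.2734
Fair futures F* = (S − I)·e^(rT) = (73.66 − 4.2734)·e^0.070500 = 69.3866 × 1.073045 = 74.4549
Market £70.92 < fair 74.4549: forward underpriced → reverse cash-and-carry (short the stock, invest proceeds at r, pay the dividends, go long the forward).
Profit at T = |F_mkt − F*| = |70.92 − 74.4549| = £3.53 per share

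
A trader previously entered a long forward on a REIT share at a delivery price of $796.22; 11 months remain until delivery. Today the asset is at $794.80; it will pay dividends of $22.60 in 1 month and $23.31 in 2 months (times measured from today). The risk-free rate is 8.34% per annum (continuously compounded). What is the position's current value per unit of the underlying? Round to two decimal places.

$11.75

PV(remaining dividends) I = 22.60·e^(−0.0834·1/12) + 23.31·e^(−0.0834·2/12) = 45.4317
Current forward F = (S − I)·e^(rT) = (794.80 − 45.4317)·e^(0.0834·11/12) = 749.3683 × 1.079448 = 808.9041
Value (long) = (F − K)·e^(−rT) = (808.9041 − 796.22) × 0.926399 = 11.7505
Value = $11.75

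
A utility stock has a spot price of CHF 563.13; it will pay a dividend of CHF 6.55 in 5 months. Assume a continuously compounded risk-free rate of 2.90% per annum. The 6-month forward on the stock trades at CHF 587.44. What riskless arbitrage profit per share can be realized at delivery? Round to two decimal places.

PV(dividends) I = 6.55·e^(−0.0290·5/12) = 6.4713
Fair forward F* = (S − I)·e^(rT) = (563.13 − 6.4713)·e^0.014500 = 556.6587 × 1.014606 = 564.7893
Market CHF 587.44 > fair 564.7893: forward overpriced → cash-and-carry (borrow at r, buy the stock and collect the dividends, short the forward).
Profit at T = |F_mkt − F*| = |587.44 − 564.7893| = CHF 22.65 per share

CHF 22.65 per share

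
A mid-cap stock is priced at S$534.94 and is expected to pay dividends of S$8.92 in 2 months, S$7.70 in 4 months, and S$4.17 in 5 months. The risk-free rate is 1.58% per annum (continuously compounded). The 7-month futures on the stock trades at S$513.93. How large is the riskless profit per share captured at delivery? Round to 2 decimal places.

PV(dividends) I = 8.92·e^(−0.0158·2/12) + 7.70·e^(−0.0158·4/12) + 4.17·e^(−0.0158·5/12) = 20.6987
Fair futures F* = (S − I)·e^(rT) = (534.94 − 20.6987)·e^0.009217 = 514.2413 × 1.009260 = 519.0032
Market S$513.93 < fair 519.0032: forward underpriced → reverse cash-and-carry (short the stock, invest proceeds at r, pay the dividends, go long the forward).
Profit at T = |F_mkt − F*| = |513.93 − 519.0032| = S$5.07 per share

S$5.07 per share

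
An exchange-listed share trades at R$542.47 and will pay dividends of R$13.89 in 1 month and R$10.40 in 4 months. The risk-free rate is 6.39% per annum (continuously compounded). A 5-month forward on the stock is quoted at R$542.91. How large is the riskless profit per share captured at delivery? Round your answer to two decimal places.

R$10.45 per share

PV(dividends) I = 13.89·e^(−0.0639·1/12) + 10.40·e^(−0.0639·4/12) = 23.9971
Fair forward F* = (S − I)·e^(rT) = (542.47 − 23.9971)·e^0.026625 = 518.4729 × 1.026983 = 532.4629
Market R$542.91 > fair 532.4629: forward overpriced → cash-and-carry (borrow at r, buy the stock and collect the dividends, short the forward).
Profit at T = |F_mkt − F*| = |542.91 − 532.4629| = R$10.45 per share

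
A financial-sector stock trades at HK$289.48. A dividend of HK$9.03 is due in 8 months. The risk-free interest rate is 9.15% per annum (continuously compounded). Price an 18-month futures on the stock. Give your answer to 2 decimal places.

PV(dividends) I = 9.03·e^(−0.0915·8/12)
I = 8.4956
F = (S − I)·e^(rT) = (289.48 − 8.4956) · e^(0.0915·18/12)
= 280.9844 · e^0.137250 = 280.9844 × 1.147115 = HK$322.32

HK$322.32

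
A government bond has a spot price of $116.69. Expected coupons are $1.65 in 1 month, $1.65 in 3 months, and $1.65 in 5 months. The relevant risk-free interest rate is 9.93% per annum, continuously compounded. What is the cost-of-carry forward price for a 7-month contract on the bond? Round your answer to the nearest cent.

$118.53

PV(coupons) I = 1.65·e^(−0.0993·1/12) + 1.65·e^(−0.0993·3/12) + 1.65·e^(−0.0993·5/12)
I = 1.6364 + 1.6095 + 1.5831 = 4.8290
F = (S − I)·e^(rT) = (116.69 − 4.8290) · e^(0.0993·7/12)
= 111.8610 · e^0.057925 = 111.8610 × 1.059636 = $118.53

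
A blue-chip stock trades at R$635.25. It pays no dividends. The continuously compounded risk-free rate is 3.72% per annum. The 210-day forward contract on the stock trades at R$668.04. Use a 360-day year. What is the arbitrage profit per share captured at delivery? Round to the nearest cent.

Fair forward: F* = S·e^(carry·T), with carry = r = 0.0372
F* = 635.25 · e^(0.0372 × 210/360) = 635.25 · e^0.021700 = 635.25 × 1.021937 = R$649.1855
Market R$668.04 > fair R$649.1855: forward overpriced → cash-and-carry (buy spot, short the forward).
At maturity, profit = |F_mkt − F*| = |668.04 − 649.1855| = R$18.85 per share

R$18.85 per share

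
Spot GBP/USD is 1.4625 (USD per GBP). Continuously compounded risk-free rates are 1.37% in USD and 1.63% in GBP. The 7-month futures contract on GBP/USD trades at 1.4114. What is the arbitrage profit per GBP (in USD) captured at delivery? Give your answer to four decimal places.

Fair futures: F* = S·e^(carry·T), with carry = (r_USD − r_GBP) = 0.0137 − 0.0163 = -0.0026
F* = 1.4625 · e^(-0.0026 × 7/12) = 1.4625 · e^-0.001517 = 1.4625 × 0.998484 = 1.4603
Market 1.4114 < fair 1.4603: forward underpriced → reverse cash-and-carry (short spot, go long the forward).
At maturity, profit = |F_mkt − F*| = |1.4114 − 1.4603| = 0.0489 per GBP (in USD)

0.0489 per GBP (in USD)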